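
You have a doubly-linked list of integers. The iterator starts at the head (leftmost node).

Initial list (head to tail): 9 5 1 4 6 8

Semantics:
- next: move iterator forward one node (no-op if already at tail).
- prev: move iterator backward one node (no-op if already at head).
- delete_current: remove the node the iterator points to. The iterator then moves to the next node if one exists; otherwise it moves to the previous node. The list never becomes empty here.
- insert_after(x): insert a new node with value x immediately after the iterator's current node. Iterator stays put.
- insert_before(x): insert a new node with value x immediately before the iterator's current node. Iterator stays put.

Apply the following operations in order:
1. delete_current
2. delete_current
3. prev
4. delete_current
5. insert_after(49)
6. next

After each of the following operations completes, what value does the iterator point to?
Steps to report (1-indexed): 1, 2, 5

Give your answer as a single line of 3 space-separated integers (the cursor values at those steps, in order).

After 1 (delete_current): list=[5, 1, 4, 6, 8] cursor@5
After 2 (delete_current): list=[1, 4, 6, 8] cursor@1
After 3 (prev): list=[1, 4, 6, 8] cursor@1
After 4 (delete_current): list=[4, 6, 8] cursor@4
After 5 (insert_after(49)): list=[4, 49, 6, 8] cursor@4
After 6 (next): list=[4, 49, 6, 8] cursor@49

Answer: 5 1 4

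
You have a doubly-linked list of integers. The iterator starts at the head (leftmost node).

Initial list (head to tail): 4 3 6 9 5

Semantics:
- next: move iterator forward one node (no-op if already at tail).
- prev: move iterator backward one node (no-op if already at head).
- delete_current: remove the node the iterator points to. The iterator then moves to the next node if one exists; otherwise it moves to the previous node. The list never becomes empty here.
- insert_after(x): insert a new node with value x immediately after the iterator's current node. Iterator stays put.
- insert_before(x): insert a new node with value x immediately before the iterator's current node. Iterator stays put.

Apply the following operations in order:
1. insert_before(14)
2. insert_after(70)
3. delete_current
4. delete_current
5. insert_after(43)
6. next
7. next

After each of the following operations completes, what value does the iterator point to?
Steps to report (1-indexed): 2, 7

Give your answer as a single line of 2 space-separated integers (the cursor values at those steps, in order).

After 1 (insert_before(14)): list=[14, 4, 3, 6, 9, 5] cursor@4
After 2 (insert_after(70)): list=[14, 4, 70, 3, 6, 9, 5] cursor@4
After 3 (delete_current): list=[14, 70, 3, 6, 9, 5] cursor@70
After 4 (delete_current): list=[14, 3, 6, 9, 5] cursor@3
After 5 (insert_after(43)): list=[14, 3, 43, 6, 9, 5] cursor@3
After 6 (next): list=[14, 3, 43, 6, 9, 5] cursor@43
After 7 (next): list=[14, 3, 43, 6, 9, 5] cursor@6

Answer: 4 6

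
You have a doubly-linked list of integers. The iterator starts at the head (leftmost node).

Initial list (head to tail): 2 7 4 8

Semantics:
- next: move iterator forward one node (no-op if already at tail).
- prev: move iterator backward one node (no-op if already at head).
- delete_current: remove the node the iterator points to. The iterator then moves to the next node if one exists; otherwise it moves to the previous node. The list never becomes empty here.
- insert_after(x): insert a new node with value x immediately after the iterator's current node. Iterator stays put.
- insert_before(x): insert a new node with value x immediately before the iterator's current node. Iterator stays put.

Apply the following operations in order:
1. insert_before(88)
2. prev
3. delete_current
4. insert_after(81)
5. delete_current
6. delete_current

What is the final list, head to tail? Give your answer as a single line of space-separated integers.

Answer: 7 4 8

Derivation:
After 1 (insert_before(88)): list=[88, 2, 7, 4, 8] cursor@2
After 2 (prev): list=[88, 2, 7, 4, 8] cursor@88
After 3 (delete_current): list=[2, 7, 4, 8] cursor@2
After 4 (insert_after(81)): list=[2, 81, 7, 4, 8] cursor@2
After 5 (delete_current): list=[81, 7, 4, 8] cursor@81
After 6 (delete_current): list=[7, 4, 8] cursor@7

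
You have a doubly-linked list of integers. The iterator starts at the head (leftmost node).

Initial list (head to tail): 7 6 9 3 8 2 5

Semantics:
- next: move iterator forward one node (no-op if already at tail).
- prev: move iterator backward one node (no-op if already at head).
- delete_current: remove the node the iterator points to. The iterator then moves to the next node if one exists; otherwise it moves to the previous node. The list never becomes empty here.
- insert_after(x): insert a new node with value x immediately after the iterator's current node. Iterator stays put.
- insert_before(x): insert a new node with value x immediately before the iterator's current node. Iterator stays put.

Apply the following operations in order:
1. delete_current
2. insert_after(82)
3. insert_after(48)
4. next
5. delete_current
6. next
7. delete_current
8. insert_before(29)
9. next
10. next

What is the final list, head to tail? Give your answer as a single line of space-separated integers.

Answer: 6 82 29 3 8 2 5

Derivation:
After 1 (delete_current): list=[6, 9, 3, 8, 2, 5] cursor@6
After 2 (insert_after(82)): list=[6, 82, 9, 3, 8, 2, 5] cursor@6
After 3 (insert_after(48)): list=[6, 48, 82, 9, 3, 8, 2, 5] cursor@6
After 4 (next): list=[6, 48, 82, 9, 3, 8, 2, 5] cursor@48
After 5 (delete_current): list=[6, 82, 9, 3, 8, 2, 5] cursor@82
After 6 (next): list=[6, 82, 9, 3, 8, 2, 5] cursor@9
After 7 (delete_current): list=[6, 82, 3, 8, 2, 5] cursor@3
After 8 (insert_before(29)): list=[6, 82, 29, 3, 8, 2, 5] cursor@3
After 9 (next): list=[6, 82, 29, 3, 8, 2, 5] cursor@8
After 10 (next): list=[6, 82, 29, 3, 8, 2, 5] cursor@2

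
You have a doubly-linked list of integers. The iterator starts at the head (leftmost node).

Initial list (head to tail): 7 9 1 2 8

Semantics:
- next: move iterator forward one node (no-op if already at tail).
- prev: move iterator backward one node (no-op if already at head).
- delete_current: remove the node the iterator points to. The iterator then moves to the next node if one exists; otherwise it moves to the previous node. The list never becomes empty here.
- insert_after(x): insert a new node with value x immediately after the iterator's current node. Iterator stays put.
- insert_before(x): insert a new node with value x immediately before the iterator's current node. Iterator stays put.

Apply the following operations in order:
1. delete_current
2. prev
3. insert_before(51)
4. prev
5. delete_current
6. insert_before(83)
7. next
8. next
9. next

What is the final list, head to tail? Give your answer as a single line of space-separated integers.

Answer: 83 9 1 2 8

Derivation:
After 1 (delete_current): list=[9, 1, 2, 8] cursor@9
After 2 (prev): list=[9, 1, 2, 8] cursor@9
After 3 (insert_before(51)): list=[51, 9, 1, 2, 8] cursor@9
After 4 (prev): list=[51, 9, 1, 2, 8] cursor@51
After 5 (delete_current): list=[9, 1, 2, 8] cursor@9
After 6 (insert_before(83)): list=[83, 9, 1, 2, 8] cursor@9
After 7 (next): list=[83, 9, 1, 2, 8] cursor@1
After 8 (next): list=[83, 9, 1, 2, 8] cursor@2
After 9 (next): list=[83, 9, 1, 2, 8] cursor@8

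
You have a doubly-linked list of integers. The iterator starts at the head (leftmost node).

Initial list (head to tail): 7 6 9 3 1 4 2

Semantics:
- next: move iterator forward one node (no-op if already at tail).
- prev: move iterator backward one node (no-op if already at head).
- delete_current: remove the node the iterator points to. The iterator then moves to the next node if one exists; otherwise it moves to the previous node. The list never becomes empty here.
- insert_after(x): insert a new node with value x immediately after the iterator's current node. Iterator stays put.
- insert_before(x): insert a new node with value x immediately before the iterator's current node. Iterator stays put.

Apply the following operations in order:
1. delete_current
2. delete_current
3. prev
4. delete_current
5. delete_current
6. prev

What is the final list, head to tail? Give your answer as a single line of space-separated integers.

After 1 (delete_current): list=[6, 9, 3, 1, 4, 2] cursor@6
After 2 (delete_current): list=[9, 3, 1, 4, 2] cursor@9
After 3 (prev): list=[9, 3, 1, 4, 2] cursor@9
After 4 (delete_current): list=[3, 1, 4, 2] cursor@3
After 5 (delete_current): list=[1, 4, 2] cursor@1
After 6 (prev): list=[1, 4, 2] cursor@1

Answer: 1 4 2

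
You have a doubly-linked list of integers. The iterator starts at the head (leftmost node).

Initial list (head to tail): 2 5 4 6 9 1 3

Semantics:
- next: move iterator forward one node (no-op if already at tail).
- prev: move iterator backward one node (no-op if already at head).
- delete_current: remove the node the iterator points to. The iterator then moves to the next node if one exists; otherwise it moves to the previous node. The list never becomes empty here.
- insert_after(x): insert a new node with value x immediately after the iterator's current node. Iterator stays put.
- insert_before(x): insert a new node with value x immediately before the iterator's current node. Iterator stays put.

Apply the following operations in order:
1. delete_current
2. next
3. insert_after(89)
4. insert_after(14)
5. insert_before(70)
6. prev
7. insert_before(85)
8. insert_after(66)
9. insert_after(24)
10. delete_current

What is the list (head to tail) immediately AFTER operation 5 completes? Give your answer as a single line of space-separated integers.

After 1 (delete_current): list=[5, 4, 6, 9, 1, 3] cursor@5
After 2 (next): list=[5, 4, 6, 9, 1, 3] cursor@4
After 3 (insert_after(89)): list=[5, 4, 89, 6, 9, 1, 3] cursor@4
After 4 (insert_after(14)): list=[5, 4, 14, 89, 6, 9, 1, 3] cursor@4
After 5 (insert_before(70)): list=[5, 70, 4, 14, 89, 6, 9, 1, 3] cursor@4

Answer: 5 70 4 14 89 6 9 1 3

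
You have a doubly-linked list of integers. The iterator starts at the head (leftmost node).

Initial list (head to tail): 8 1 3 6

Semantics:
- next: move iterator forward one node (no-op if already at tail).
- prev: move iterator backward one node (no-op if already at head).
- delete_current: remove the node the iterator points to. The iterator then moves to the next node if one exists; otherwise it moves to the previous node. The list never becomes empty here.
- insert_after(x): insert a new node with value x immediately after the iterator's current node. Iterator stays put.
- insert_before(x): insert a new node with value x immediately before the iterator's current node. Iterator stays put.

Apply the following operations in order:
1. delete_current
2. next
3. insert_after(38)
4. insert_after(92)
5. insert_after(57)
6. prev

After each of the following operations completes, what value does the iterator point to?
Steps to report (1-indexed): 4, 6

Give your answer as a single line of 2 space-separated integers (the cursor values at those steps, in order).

Answer: 3 1

Derivation:
After 1 (delete_current): list=[1, 3, 6] cursor@1
After 2 (next): list=[1, 3, 6] cursor@3
After 3 (insert_after(38)): list=[1, 3, 38, 6] cursor@3
After 4 (insert_after(92)): list=[1, 3, 92, 38, 6] cursor@3
After 5 (insert_after(57)): list=[1, 3, 57, 92, 38, 6] cursor@3
After 6 (prev): list=[1, 3, 57, 92, 38, 6] cursor@1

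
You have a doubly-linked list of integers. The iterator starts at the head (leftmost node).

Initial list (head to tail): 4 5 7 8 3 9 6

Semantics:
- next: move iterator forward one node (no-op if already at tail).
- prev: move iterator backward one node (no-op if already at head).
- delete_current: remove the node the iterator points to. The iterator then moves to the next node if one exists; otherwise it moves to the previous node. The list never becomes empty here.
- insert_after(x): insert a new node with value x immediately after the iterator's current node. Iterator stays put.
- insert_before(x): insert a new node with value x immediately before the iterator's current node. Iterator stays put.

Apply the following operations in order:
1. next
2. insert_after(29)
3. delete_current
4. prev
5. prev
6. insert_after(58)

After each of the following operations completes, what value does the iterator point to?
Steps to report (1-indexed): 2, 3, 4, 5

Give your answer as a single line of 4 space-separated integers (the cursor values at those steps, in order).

After 1 (next): list=[4, 5, 7, 8, 3, 9, 6] cursor@5
After 2 (insert_after(29)): list=[4, 5, 29, 7, 8, 3, 9, 6] cursor@5
After 3 (delete_current): list=[4, 29, 7, 8, 3, 9, 6] cursor@29
After 4 (prev): list=[4, 29, 7, 8, 3, 9, 6] cursor@4
After 5 (prev): list=[4, 29, 7, 8, 3, 9, 6] cursor@4
After 6 (insert_after(58)): list=[4, 58, 29, 7, 8, 3, 9, 6] cursor@4

Answer: 5 29 4 4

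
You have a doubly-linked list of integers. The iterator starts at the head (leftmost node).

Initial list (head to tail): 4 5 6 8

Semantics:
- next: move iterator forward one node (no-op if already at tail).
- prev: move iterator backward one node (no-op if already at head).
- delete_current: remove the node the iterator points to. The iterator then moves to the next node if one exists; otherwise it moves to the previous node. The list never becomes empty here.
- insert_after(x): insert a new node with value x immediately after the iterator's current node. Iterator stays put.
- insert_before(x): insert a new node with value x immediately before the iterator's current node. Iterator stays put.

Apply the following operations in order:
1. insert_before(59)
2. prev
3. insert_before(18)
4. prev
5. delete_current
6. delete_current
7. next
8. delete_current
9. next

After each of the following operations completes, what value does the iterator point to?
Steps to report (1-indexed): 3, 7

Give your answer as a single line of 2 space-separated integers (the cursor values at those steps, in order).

Answer: 59 5

Derivation:
After 1 (insert_before(59)): list=[59, 4, 5, 6, 8] cursor@4
After 2 (prev): list=[59, 4, 5, 6, 8] cursor@59
After 3 (insert_before(18)): list=[18, 59, 4, 5, 6, 8] cursor@59
After 4 (prev): list=[18, 59, 4, 5, 6, 8] cursor@18
After 5 (delete_current): list=[59, 4, 5, 6, 8] cursor@59
After 6 (delete_current): list=[4, 5, 6, 8] cursor@4
After 7 (next): list=[4, 5, 6, 8] cursor@5
After 8 (delete_current): list=[4, 6, 8] cursor@6
After 9 (next): list=[4, 6, 8] cursor@8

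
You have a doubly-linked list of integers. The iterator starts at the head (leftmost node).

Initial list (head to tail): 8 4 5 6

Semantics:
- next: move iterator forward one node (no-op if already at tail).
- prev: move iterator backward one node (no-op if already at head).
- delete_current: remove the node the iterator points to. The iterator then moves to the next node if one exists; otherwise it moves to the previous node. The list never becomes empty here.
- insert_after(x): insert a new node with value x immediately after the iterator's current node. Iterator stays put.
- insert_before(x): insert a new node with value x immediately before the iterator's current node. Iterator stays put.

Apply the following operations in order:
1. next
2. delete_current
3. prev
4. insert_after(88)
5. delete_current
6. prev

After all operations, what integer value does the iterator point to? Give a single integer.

After 1 (next): list=[8, 4, 5, 6] cursor@4
After 2 (delete_current): list=[8, 5, 6] cursor@5
After 3 (prev): list=[8, 5, 6] cursor@8
After 4 (insert_after(88)): list=[8, 88, 5, 6] cursor@8
After 5 (delete_current): list=[88, 5, 6] cursor@88
After 6 (prev): list=[88, 5, 6] cursor@88

Answer: 88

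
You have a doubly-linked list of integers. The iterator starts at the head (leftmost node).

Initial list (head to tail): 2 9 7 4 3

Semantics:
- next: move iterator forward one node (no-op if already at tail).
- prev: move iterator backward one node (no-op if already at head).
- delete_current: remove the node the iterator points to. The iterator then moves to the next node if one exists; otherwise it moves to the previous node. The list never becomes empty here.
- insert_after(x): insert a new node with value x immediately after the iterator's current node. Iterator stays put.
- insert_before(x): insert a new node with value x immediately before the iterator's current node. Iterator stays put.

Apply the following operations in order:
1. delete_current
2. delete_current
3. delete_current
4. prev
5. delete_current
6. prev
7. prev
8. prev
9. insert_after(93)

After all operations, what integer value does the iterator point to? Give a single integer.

After 1 (delete_current): list=[9, 7, 4, 3] cursor@9
After 2 (delete_current): list=[7, 4, 3] cursor@7
After 3 (delete_current): list=[4, 3] cursor@4
After 4 (prev): list=[4, 3] cursor@4
After 5 (delete_current): list=[3] cursor@3
After 6 (prev): list=[3] cursor@3
After 7 (prev): list=[3] cursor@3
After 8 (prev): list=[3] cursor@3
After 9 (insert_after(93)): list=[3, 93] cursor@3

Answer: 3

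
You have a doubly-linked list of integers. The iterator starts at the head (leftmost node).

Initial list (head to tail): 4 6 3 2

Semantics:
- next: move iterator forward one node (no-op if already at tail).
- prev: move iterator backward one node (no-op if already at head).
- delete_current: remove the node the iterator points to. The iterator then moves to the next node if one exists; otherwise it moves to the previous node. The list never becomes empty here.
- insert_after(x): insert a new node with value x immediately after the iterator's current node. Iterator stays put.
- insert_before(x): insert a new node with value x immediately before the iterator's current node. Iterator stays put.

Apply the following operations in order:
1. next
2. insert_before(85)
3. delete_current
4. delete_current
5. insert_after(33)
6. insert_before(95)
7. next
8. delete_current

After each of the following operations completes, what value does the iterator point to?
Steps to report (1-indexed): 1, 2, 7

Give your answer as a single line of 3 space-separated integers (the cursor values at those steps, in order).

After 1 (next): list=[4, 6, 3, 2] cursor@6
After 2 (insert_before(85)): list=[4, 85, 6, 3, 2] cursor@6
After 3 (delete_current): list=[4, 85, 3, 2] cursor@3
After 4 (delete_current): list=[4, 85, 2] cursor@2
After 5 (insert_after(33)): list=[4, 85, 2, 33] cursor@2
After 6 (insert_before(95)): list=[4, 85, 95, 2, 33] cursor@2
After 7 (next): list=[4, 85, 95, 2, 33] cursor@33
After 8 (delete_current): list=[4, 85, 95, 2] cursor@2

Answer: 6 6 33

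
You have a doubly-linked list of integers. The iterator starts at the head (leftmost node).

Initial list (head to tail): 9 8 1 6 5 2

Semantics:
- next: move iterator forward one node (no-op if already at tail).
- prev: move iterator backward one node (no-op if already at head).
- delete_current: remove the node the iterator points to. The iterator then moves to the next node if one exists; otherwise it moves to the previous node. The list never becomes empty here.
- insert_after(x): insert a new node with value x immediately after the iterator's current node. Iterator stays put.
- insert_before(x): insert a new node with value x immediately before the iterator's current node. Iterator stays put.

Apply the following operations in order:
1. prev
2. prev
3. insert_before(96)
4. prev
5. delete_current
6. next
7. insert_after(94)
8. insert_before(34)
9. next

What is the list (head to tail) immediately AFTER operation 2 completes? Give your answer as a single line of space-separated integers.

Answer: 9 8 1 6 5 2

Derivation:
After 1 (prev): list=[9, 8, 1, 6, 5, 2] cursor@9
After 2 (prev): list=[9, 8, 1, 6, 5, 2] cursor@9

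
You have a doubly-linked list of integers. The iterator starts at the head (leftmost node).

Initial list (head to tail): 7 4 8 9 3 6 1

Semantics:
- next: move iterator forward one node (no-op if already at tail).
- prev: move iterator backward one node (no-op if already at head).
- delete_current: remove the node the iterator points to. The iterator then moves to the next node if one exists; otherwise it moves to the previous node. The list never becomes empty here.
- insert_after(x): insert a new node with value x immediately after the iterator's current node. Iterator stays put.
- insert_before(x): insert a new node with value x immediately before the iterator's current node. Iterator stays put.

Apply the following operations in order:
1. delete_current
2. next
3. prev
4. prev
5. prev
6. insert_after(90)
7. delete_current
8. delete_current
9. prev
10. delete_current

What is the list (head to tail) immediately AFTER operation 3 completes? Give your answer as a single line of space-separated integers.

After 1 (delete_current): list=[4, 8, 9, 3, 6, 1] cursor@4
After 2 (next): list=[4, 8, 9, 3, 6, 1] cursor@8
After 3 (prev): list=[4, 8, 9, 3, 6, 1] cursor@4

Answer: 4 8 9 3 6 1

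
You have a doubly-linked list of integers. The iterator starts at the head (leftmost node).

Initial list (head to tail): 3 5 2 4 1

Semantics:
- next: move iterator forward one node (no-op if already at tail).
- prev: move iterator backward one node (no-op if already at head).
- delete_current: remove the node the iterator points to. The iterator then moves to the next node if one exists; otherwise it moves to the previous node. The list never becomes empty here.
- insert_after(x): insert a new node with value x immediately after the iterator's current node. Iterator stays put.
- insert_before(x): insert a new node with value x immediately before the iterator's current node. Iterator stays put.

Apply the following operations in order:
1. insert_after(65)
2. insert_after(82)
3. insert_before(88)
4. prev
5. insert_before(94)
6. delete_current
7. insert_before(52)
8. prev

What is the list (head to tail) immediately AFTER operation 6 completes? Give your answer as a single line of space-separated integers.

Answer: 94 3 82 65 5 2 4 1

Derivation:
After 1 (insert_after(65)): list=[3, 65, 5, 2, 4, 1] cursor@3
After 2 (insert_after(82)): list=[3, 82, 65, 5, 2, 4, 1] cursor@3
After 3 (insert_before(88)): list=[88, 3, 82, 65, 5, 2, 4, 1] cursor@3
After 4 (prev): list=[88, 3, 82, 65, 5, 2, 4, 1] cursor@88
After 5 (insert_before(94)): list=[94, 88, 3, 82, 65, 5, 2, 4, 1] cursor@88
After 6 (delete_current): list=[94, 3, 82, 65, 5, 2, 4, 1] cursor@3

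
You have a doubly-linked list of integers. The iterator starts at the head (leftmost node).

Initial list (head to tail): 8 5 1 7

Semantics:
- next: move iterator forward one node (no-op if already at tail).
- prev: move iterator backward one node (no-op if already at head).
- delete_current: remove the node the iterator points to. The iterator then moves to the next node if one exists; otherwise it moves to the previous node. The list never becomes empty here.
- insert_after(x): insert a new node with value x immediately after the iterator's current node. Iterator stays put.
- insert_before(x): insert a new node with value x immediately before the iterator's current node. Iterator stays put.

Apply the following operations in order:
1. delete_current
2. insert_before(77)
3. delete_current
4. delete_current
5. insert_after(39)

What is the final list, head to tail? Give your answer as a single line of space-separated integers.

After 1 (delete_current): list=[5, 1, 7] cursor@5
After 2 (insert_before(77)): list=[77, 5, 1, 7] cursor@5
After 3 (delete_current): list=[77, 1, 7] cursor@1
After 4 (delete_current): list=[77, 7] cursor@7
After 5 (insert_after(39)): list=[77, 7, 39] cursor@7

Answer: 77 7 39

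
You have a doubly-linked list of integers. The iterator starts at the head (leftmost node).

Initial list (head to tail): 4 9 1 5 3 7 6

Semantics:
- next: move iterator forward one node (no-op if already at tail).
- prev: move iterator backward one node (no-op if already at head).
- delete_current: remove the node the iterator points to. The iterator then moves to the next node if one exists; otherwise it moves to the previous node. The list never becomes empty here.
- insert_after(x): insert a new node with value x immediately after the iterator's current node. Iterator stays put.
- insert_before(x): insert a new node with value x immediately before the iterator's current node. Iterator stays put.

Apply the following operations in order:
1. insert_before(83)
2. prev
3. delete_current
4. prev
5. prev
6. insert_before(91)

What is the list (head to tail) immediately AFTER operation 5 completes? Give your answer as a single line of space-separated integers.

Answer: 4 9 1 5 3 7 6

Derivation:
After 1 (insert_before(83)): list=[83, 4, 9, 1, 5, 3, 7, 6] cursor@4
After 2 (prev): list=[83, 4, 9, 1, 5, 3, 7, 6] cursor@83
After 3 (delete_current): list=[4, 9, 1, 5, 3, 7, 6] cursor@4
After 4 (prev): list=[4, 9, 1, 5, 3, 7, 6] cursor@4
After 5 (prev): list=[4, 9, 1, 5, 3, 7, 6] cursor@4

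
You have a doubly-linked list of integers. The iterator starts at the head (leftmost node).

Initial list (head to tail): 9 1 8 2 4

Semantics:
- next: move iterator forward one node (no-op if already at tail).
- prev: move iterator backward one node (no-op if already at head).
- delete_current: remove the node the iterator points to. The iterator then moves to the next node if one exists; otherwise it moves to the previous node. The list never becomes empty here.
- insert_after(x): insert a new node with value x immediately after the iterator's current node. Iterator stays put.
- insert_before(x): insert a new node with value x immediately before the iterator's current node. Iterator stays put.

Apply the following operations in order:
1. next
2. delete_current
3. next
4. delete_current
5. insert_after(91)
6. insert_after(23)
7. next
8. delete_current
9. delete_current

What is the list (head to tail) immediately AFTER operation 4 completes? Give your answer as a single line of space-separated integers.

Answer: 9 8 4

Derivation:
After 1 (next): list=[9, 1, 8, 2, 4] cursor@1
After 2 (delete_current): list=[9, 8, 2, 4] cursor@8
After 3 (next): list=[9, 8, 2, 4] cursor@2
After 4 (delete_current): list=[9, 8, 4] cursor@4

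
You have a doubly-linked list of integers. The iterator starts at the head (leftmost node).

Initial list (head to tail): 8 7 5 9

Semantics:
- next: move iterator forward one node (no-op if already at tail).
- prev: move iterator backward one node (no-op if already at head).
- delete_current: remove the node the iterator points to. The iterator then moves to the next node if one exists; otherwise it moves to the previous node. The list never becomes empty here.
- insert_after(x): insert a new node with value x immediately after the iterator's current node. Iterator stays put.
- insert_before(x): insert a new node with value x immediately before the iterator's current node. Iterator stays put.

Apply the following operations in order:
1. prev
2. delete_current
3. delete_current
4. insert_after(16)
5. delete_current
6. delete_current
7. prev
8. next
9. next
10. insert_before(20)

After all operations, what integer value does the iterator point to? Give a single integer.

Answer: 9

Derivation:
After 1 (prev): list=[8, 7, 5, 9] cursor@8
After 2 (delete_current): list=[7, 5, 9] cursor@7
After 3 (delete_current): list=[5, 9] cursor@5
After 4 (insert_after(16)): list=[5, 16, 9] cursor@5
After 5 (delete_current): list=[16, 9] cursor@16
After 6 (delete_current): list=[9] cursor@9
After 7 (prev): list=[9] cursor@9
After 8 (next): list=[9] cursor@9
After 9 (next): list=[9] cursor@9
After 10 (insert_before(20)): list=[20, 9] cursor@9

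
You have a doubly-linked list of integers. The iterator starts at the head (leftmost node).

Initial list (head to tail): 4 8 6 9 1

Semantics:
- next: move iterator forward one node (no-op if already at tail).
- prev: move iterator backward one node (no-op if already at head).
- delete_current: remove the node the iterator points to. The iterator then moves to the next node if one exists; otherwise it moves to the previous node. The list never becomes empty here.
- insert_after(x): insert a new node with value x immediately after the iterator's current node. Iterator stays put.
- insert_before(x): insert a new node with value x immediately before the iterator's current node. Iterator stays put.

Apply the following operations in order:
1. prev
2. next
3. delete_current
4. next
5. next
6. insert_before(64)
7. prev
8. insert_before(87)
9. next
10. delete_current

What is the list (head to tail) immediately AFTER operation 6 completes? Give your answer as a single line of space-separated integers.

Answer: 4 6 9 64 1

Derivation:
After 1 (prev): list=[4, 8, 6, 9, 1] cursor@4
After 2 (next): list=[4, 8, 6, 9, 1] cursor@8
After 3 (delete_current): list=[4, 6, 9, 1] cursor@6
After 4 (next): list=[4, 6, 9, 1] cursor@9
After 5 (next): list=[4, 6, 9, 1] cursor@1
After 6 (insert_before(64)): list=[4, 6, 9, 64, 1] cursor@1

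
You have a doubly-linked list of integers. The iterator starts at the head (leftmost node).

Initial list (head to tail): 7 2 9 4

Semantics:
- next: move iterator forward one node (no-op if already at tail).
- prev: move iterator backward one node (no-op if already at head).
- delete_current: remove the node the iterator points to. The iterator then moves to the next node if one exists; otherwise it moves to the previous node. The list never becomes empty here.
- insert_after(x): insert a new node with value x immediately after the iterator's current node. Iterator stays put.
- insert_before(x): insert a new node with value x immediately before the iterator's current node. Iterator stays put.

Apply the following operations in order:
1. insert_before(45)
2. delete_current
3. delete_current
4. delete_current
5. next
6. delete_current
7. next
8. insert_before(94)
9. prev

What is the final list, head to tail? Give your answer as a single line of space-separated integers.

Answer: 94 45

Derivation:
After 1 (insert_before(45)): list=[45, 7, 2, 9, 4] cursor@7
After 2 (delete_current): list=[45, 2, 9, 4] cursor@2
After 3 (delete_current): list=[45, 9, 4] cursor@9
After 4 (delete_current): list=[45, 4] cursor@4
After 5 (next): list=[45, 4] cursor@4
After 6 (delete_current): list=[45] cursor@45
After 7 (next): list=[45] cursor@45
After 8 (insert_before(94)): list=[94, 45] cursor@45
After 9 (prev): list=[94, 45] cursor@94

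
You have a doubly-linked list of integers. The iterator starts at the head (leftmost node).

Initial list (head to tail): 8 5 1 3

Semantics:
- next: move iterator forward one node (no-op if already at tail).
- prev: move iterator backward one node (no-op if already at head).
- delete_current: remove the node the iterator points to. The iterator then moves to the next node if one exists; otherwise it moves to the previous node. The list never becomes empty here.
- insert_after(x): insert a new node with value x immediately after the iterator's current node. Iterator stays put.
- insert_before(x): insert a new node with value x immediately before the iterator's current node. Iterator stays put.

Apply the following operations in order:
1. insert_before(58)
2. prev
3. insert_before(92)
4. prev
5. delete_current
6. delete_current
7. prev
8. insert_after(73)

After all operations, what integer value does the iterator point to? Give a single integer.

Answer: 8

Derivation:
After 1 (insert_before(58)): list=[58, 8, 5, 1, 3] cursor@8
After 2 (prev): list=[58, 8, 5, 1, 3] cursor@58
After 3 (insert_before(92)): list=[92, 58, 8, 5, 1, 3] cursor@58
After 4 (prev): list=[92, 58, 8, 5, 1, 3] cursor@92
After 5 (delete_current): list=[58, 8, 5, 1, 3] cursor@58
After 6 (delete_current): list=[8, 5, 1, 3] cursor@8
After 7 (prev): list=[8, 5, 1, 3] cursor@8
After 8 (insert_after(73)): list=[8, 73, 5, 1, 3] cursor@8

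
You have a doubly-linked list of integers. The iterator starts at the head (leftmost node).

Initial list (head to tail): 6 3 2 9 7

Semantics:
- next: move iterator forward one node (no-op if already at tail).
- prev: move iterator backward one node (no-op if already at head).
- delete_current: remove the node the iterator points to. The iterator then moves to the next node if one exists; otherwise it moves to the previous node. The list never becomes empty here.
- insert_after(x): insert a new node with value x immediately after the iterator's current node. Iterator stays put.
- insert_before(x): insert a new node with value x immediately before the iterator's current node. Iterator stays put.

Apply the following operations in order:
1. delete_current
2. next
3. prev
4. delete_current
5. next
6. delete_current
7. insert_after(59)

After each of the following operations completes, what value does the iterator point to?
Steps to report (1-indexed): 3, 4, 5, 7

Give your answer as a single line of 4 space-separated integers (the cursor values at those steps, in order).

Answer: 3 2 9 7

Derivation:
After 1 (delete_current): list=[3, 2, 9, 7] cursor@3
After 2 (next): list=[3, 2, 9, 7] cursor@2
After 3 (prev): list=[3, 2, 9, 7] cursor@3
After 4 (delete_current): list=[2, 9, 7] cursor@2
After 5 (next): list=[2, 9, 7] cursor@9
After 6 (delete_current): list=[2, 7] cursor@7
After 7 (insert_after(59)): list=[2, 7, 59] cursor@7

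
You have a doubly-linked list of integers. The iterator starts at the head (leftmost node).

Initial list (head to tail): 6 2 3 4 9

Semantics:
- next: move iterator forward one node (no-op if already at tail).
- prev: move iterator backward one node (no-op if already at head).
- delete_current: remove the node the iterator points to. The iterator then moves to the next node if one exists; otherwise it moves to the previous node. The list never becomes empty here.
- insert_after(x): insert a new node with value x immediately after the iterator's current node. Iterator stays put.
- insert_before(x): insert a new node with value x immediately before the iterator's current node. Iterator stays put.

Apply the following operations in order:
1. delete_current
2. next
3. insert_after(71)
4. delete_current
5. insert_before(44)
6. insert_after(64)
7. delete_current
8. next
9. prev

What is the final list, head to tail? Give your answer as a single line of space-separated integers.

Answer: 2 44 64 4 9

Derivation:
After 1 (delete_current): list=[2, 3, 4, 9] cursor@2
After 2 (next): list=[2, 3, 4, 9] cursor@3
After 3 (insert_after(71)): list=[2, 3, 71, 4, 9] cursor@3
After 4 (delete_current): list=[2, 71, 4, 9] cursor@71
After 5 (insert_before(44)): list=[2, 44, 71, 4, 9] cursor@71
After 6 (insert_after(64)): list=[2, 44, 71, 64, 4, 9] cursor@71
After 7 (delete_current): list=[2, 44, 64, 4, 9] cursor@64
After 8 (next): list=[2, 44, 64, 4, 9] cursor@4
After 9 (prev): list=[2, 44, 64, 4, 9] cursor@64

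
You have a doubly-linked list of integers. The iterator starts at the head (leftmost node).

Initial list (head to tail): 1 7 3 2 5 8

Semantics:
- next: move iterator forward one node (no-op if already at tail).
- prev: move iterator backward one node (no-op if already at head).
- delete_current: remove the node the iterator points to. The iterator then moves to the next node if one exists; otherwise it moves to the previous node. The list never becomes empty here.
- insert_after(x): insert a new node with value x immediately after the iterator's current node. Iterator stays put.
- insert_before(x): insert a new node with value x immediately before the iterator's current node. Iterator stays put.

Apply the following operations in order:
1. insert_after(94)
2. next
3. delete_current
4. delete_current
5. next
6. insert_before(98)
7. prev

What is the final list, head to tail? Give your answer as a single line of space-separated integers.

After 1 (insert_after(94)): list=[1, 94, 7, 3, 2, 5, 8] cursor@1
After 2 (next): list=[1, 94, 7, 3, 2, 5, 8] cursor@94
After 3 (delete_current): list=[1, 7, 3, 2, 5, 8] cursor@7
After 4 (delete_current): list=[1, 3, 2, 5, 8] cursor@3
After 5 (next): list=[1, 3, 2, 5, 8] cursor@2
After 6 (insert_before(98)): list=[1, 3, 98, 2, 5, 8] cursor@2
After 7 (prev): list=[1, 3, 98, 2, 5, 8] cursor@98

Answer: 1 3 98 2 5 8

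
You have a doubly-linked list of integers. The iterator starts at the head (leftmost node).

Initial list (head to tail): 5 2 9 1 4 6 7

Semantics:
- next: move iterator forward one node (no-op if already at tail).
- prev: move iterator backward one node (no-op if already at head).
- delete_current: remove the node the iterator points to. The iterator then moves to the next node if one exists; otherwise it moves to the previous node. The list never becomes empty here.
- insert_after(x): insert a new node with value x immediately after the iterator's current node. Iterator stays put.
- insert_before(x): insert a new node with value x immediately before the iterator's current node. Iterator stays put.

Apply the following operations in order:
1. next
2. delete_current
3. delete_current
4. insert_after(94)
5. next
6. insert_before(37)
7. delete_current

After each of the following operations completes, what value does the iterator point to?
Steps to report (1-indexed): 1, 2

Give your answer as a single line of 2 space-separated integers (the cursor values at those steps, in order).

After 1 (next): list=[5, 2, 9, 1, 4, 6, 7] cursor@2
After 2 (delete_current): list=[5, 9, 1, 4, 6, 7] cursor@9
After 3 (delete_current): list=[5, 1, 4, 6, 7] cursor@1
After 4 (insert_after(94)): list=[5, 1, 94, 4, 6, 7] cursor@1
After 5 (next): list=[5, 1, 94, 4, 6, 7] cursor@94
After 6 (insert_before(37)): list=[5, 1, 37, 94, 4, 6, 7] cursor@94
After 7 (delete_current): list=[5, 1, 37, 4, 6, 7] cursor@4

Answer: 2 9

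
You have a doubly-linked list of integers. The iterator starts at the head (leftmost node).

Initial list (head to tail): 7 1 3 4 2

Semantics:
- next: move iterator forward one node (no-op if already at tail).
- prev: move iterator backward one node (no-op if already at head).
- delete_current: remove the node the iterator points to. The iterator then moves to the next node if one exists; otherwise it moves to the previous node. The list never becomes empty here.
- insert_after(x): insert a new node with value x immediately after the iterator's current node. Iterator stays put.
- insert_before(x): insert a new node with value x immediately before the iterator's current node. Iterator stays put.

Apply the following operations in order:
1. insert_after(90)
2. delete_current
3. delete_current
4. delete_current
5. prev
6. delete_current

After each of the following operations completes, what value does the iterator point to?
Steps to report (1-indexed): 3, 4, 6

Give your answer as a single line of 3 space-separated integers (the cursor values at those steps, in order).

After 1 (insert_after(90)): list=[7, 90, 1, 3, 4, 2] cursor@7
After 2 (delete_current): list=[90, 1, 3, 4, 2] cursor@90
After 3 (delete_current): list=[1, 3, 4, 2] cursor@1
After 4 (delete_current): list=[3, 4, 2] cursor@3
After 5 (prev): list=[3, 4, 2] cursor@3
After 6 (delete_current): list=[4, 2] cursor@4

Answer: 1 3 4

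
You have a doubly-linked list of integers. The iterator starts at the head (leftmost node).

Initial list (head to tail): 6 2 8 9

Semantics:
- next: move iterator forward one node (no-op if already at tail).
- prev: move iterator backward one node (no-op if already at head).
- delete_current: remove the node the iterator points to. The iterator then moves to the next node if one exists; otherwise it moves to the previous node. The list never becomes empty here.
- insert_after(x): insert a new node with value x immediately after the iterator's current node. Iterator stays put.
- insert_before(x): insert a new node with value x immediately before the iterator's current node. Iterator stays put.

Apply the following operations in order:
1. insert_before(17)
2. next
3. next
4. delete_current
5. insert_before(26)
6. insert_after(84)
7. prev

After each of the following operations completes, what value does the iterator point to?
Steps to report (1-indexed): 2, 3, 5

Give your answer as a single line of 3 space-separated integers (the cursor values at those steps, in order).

Answer: 2 8 9

Derivation:
After 1 (insert_before(17)): list=[17, 6, 2, 8, 9] cursor@6
After 2 (next): list=[17, 6, 2, 8, 9] cursor@2
After 3 (next): list=[17, 6, 2, 8, 9] cursor@8
After 4 (delete_current): list=[17, 6, 2, 9] cursor@9
After 5 (insert_before(26)): list=[17, 6, 2, 26, 9] cursor@9
After 6 (insert_after(84)): list=[17, 6, 2, 26, 9, 84] cursor@9
After 7 (prev): list=[17, 6, 2, 26, 9, 84] cursor@26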